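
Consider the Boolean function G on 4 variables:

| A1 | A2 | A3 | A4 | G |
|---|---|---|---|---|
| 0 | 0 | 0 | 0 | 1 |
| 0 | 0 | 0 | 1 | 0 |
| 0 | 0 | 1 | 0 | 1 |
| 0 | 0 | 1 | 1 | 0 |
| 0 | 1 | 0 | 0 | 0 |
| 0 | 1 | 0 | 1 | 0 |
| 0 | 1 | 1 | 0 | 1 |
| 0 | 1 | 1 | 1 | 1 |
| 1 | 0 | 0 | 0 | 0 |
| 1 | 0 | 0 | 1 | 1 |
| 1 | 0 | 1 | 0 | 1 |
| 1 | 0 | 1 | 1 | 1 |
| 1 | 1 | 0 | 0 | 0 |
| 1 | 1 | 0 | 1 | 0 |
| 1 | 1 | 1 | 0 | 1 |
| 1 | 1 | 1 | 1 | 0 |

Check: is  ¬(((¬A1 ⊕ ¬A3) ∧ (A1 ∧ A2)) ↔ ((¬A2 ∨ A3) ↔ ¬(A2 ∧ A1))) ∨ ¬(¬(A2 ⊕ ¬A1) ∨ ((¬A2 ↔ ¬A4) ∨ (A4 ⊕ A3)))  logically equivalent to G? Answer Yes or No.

Evaluate ¬(((¬A1 ⊕ ¬A3) ∧ (A1 ∧ A2)) ↔ ((¬A2 ∨ A3) ↔ ¬(A2 ∧ A1))) ∨ ¬(¬(A2 ⊕ ¬A1) ∨ ((¬A2 ↔ ¬A4) ∨ (A4 ⊕ A3))) on each row and compare to G:
  A1=0, A2=0, A3=0, A4=0: formula gives 1, G = 1 ✓
  A1=0, A2=0, A3=0, A4=1: formula gives 1, but G = 0 ✗
Since they disagree at (0,0,0,1), the expression is not a correct formula for G.

No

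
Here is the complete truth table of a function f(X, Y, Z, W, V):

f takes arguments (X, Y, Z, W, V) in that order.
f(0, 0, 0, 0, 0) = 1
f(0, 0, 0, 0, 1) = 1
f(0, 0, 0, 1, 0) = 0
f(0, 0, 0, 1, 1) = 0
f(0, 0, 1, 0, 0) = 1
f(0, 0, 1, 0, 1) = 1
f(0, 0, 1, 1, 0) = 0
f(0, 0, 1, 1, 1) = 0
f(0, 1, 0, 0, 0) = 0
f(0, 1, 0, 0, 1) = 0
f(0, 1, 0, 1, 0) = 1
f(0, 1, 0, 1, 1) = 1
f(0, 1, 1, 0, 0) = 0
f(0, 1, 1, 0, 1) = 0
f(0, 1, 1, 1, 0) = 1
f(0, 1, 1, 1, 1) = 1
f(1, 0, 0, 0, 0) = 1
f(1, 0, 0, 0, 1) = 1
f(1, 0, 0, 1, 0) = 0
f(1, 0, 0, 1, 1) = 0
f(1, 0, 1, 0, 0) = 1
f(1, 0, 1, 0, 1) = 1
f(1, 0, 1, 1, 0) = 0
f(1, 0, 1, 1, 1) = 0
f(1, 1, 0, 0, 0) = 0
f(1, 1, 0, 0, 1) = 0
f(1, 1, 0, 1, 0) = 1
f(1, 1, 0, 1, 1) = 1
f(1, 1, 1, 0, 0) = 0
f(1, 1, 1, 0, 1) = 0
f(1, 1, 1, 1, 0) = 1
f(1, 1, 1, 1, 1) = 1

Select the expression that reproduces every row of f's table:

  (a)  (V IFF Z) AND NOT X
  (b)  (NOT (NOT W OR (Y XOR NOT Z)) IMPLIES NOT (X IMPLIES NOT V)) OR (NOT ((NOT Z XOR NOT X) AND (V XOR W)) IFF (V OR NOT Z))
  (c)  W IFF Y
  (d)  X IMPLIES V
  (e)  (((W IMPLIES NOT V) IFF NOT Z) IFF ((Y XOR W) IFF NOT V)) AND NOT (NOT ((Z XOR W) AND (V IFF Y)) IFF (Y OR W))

c

(a): at (0,0,0,0,1) it gives 0, but f = 1 — eliminated.
(b): at (0,0,0,1,0) it gives 1, but f = 0 — eliminated.
(d): at (0,0,0,1,0) it gives 1, but f = 0 — eliminated.
(e): at (0,0,0,0,0) it gives 0, but f = 1 — eliminated.
That leaves (c). Evaluating it on every row reproduces the table of f exactly.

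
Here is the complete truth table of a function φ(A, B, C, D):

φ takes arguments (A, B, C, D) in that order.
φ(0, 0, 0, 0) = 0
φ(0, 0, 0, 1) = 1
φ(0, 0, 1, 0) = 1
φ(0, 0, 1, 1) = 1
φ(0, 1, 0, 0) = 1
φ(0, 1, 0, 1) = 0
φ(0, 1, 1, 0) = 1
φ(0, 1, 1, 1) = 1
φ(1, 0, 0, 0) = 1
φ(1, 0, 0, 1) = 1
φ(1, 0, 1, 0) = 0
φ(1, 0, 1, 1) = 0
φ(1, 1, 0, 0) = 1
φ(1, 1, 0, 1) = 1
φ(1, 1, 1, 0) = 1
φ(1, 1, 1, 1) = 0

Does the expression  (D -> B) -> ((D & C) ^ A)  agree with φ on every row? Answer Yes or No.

No

Evaluate (D -> B) -> ((D & C) ^ A) on each row and compare to φ:
  A=0, B=0, C=0, D=0: formula gives 0, φ = 0 ✓
  A=0, B=0, C=0, D=1: formula gives 1, φ = 1 ✓
  A=0, B=0, C=1, D=0: formula gives 0, but φ = 1 ✗
Row (0,0,1,0) is a counterexample, so the formula is not equivalent to φ.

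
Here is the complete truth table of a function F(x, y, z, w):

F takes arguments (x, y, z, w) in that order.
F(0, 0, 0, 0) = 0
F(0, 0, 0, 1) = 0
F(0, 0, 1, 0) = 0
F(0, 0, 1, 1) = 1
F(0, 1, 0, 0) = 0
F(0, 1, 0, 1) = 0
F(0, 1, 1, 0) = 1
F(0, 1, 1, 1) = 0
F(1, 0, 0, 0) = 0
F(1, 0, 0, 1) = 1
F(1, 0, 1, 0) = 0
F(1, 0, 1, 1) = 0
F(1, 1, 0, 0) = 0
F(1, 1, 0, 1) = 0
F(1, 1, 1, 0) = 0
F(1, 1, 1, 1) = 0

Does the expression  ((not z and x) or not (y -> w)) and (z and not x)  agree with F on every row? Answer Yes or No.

No

Test each input against both F and the formula:
  x=0, y=0, z=0, w=0: formula gives 0, F = 0 ✓
  x=0, y=0, z=0, w=1: formula gives 0, F = 0 ✓
  x=0, y=0, z=1, w=0: formula gives 0, F = 0 ✓
  x=0, y=0, z=1, w=1: formula gives 0, but F = 1 ✗
Row (0,0,1,1) is a counterexample, so the formula is not equivalent to F.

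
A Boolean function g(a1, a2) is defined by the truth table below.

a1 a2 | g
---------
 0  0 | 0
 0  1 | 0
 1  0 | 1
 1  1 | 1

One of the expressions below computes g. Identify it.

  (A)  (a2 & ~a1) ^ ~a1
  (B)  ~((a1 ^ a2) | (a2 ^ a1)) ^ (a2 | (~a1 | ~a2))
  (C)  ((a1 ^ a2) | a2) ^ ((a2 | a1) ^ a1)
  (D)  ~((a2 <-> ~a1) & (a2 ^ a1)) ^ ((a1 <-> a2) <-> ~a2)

(A): at (0,0) it gives 1, but g = 0 — eliminated.
(B): at (0,1) it gives 1, but g = 0 — eliminated.
(D): at (0,1) it gives 1, but g = 0 — eliminated.
That leaves (C). Evaluating it on every row reproduces the table of g exactly.

C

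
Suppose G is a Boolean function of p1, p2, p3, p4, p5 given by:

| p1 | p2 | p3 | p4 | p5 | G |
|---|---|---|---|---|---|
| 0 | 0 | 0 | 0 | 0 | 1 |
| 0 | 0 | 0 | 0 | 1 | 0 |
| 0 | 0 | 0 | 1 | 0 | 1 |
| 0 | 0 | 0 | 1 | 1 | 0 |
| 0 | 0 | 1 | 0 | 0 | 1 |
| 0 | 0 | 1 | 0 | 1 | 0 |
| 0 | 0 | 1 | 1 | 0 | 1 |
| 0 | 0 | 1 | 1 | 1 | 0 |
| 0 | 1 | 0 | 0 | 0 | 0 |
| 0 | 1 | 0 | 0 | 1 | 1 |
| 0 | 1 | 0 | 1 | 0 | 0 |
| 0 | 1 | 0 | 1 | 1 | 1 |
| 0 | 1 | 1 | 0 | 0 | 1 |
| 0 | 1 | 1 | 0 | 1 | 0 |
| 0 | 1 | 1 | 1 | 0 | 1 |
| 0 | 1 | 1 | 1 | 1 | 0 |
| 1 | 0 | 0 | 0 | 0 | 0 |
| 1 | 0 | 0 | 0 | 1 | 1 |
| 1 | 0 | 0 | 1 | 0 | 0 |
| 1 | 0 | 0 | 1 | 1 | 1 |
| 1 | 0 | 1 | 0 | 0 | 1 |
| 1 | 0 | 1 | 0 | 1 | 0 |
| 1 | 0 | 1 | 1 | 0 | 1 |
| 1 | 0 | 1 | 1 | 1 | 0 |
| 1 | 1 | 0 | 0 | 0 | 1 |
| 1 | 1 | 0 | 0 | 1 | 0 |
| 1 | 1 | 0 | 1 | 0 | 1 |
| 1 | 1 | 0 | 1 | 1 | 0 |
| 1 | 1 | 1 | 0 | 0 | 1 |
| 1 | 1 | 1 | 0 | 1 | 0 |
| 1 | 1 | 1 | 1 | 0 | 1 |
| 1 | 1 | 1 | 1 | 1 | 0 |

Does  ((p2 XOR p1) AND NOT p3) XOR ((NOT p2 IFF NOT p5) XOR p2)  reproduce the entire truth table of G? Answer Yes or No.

Evaluate ((p2 XOR p1) AND NOT p3) XOR ((NOT p2 IFF NOT p5) XOR p2) on each row and compare to G:
  p1=0, p2=0, p3=0, p4=0, p5=0: formula gives 1, G = 1 ✓
  p1=0, p2=0, p3=0, p4=0, p5=1: formula gives 0, G = 0 ✓
  p1=0, p2=0, p3=0, p4=1, p5=0: formula gives 1, G = 1 ✓
  p1=0, p2=0, p3=0, p4=1, p5=1: formula gives 0, G = 0 ✓
  … (the remaining 28 rows also agree.)
Every row agrees, so the formula is equivalent.

Yes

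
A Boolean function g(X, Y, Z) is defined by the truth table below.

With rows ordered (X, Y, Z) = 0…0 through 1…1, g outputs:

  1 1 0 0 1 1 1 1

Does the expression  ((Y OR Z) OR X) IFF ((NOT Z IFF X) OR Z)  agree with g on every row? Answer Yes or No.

No

Test each input against both g and the formula:
  X=0, Y=0, Z=0: formula gives 1, g = 1 ✓
  X=0, Y=0, Z=1: formula gives 1, g = 1 ✓
  X=0, Y=1, Z=0: formula gives 0, g = 0 ✓
  X=0, Y=1, Z=1: formula gives 1, but g = 0 ✗
Row (0,1,1) is a counterexample, so the formula is not equivalent to g.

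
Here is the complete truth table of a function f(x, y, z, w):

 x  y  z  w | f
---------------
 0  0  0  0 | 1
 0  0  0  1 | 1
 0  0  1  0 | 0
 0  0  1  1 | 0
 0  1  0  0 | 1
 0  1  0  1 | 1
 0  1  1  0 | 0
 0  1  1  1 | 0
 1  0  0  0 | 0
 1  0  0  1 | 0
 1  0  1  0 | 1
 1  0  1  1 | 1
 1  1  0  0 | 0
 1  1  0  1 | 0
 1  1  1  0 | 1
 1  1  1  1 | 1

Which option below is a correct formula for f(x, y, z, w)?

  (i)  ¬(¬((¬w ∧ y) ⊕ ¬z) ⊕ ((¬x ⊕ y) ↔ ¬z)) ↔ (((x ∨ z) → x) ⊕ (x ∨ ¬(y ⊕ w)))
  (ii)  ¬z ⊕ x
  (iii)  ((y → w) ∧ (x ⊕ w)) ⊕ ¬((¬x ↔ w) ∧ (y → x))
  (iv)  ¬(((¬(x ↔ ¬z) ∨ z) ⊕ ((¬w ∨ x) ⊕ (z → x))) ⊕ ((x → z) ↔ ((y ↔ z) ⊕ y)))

ii

(i) disagrees with f on (0,0,0,1) (formula → 0, table → 1); rule it out.
(iii) disagrees with f on (0,0,1,0) (formula → 1, table → 0); rule it out.
(iv) disagrees with f on (0,0,0,1) (formula → 0, table → 1); rule it out.
That leaves (ii). Evaluating it on every row reproduces the table of f exactly.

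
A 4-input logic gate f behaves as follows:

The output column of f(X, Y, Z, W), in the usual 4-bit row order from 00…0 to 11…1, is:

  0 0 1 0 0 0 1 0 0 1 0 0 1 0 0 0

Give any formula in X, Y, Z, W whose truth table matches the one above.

f=1 on 4 inputs: (0,0,1,0), (0,1,1,0), (1,0,0,1), (1,1,0,0). Reading each as a conjunction of literals (¬X·¬Y·Z·¬W, ¬X·Y·Z·¬W, X·¬Y·¬Z·W, X·Y·¬Z·¬W) and taking the OR gives the canonical DNF.

f(X, Y, Z, W) = (((((~X & ~Y) & Z) & ~W) | (((~X & Y) & Z) & ~W)) | (((X & ~Y) & ~Z) & W)) | (((X & Y) & ~Z) & ~W)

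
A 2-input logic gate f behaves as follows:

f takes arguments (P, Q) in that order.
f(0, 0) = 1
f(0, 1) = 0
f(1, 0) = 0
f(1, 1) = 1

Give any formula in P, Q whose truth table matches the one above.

f(P, Q) = (~P & ~Q) | (P & Q)

Collect the rows where f=1 — (0,0), (1,1) — and write one minterm per row: ¬P·¬Q, P·Q. Their union (logical OR) reproduces the table exactly.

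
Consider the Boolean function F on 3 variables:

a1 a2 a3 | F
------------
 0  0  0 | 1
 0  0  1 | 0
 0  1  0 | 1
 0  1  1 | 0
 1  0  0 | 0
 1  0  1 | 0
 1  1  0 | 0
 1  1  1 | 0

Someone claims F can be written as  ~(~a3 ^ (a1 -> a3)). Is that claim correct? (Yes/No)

Test each input against both F and the formula:
  a1=0, a2=0, a3=0: formula gives 1, F = 1 ✓
  a1=0, a2=0, a3=1: formula gives 0, F = 0 ✓
  a1=0, a2=1, a3=0: formula gives 1, F = 1 ✓
  a1=0, a2=1, a3=1: formula gives 0, F = 0 ✓
  a1=1, a2=0, a3=0: formula gives 0, F = 0 ✓
  … (the remaining 3 rows also agree.)
Every row agrees, so the formula is equivalent.

Yes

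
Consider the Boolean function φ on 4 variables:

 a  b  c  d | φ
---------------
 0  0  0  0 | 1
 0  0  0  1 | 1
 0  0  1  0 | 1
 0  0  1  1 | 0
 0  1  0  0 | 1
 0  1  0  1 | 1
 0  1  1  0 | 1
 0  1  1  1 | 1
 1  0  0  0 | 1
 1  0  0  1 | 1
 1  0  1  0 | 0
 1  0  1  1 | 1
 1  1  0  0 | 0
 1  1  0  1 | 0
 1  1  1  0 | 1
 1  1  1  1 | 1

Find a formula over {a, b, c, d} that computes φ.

φ(a, b, c, d) = ¬((((((¬a ∧ ¬b) ∧ c) ∧ d) ∨ (((a ∧ ¬b) ∧ c) ∧ ¬d)) ∨ (((a ∧ b) ∧ ¬c) ∧ ¬d)) ∨ (((a ∧ b) ∧ ¬c) ∧ d))

The 0-rows are (0,0,1,1), (1,0,1,0), (1,1,0,0), (1,1,0,1). Take each as a conjunction (¬a·¬b·c·d, a·¬b·c·¬d, a·b·¬c·¬d, a·b·¬c·d), form their disjunction, and complement — that gives a formula that is 1 everywhere φ is.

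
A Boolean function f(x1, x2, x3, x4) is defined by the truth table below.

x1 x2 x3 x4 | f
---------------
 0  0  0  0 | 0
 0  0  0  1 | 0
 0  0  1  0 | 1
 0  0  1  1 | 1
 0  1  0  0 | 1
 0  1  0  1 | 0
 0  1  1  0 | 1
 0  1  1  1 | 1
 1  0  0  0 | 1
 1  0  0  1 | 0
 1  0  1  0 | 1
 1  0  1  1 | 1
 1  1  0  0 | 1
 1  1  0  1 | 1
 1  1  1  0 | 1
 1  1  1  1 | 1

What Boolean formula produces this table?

The 0-rows are (0,0,0,0), (0,0,0,1), (0,1,0,1), (1,0,0,1). Take each as a conjunction (¬x1·¬x2·¬x3·¬x4, ¬x1·¬x2·¬x3·x4, ¬x1·x2·¬x3·x4, x1·¬x2·¬x3·x4), form their disjunction, and complement — that gives a formula that is 1 everywhere f is.

f(x1, x2, x3, x4) = NOT ((((((NOT x1 AND NOT x2) AND NOT x3) AND NOT x4) OR (((NOT x1 AND NOT x2) AND NOT x3) AND x4)) OR (((NOT x1 AND x2) AND NOT x3) AND x4)) OR (((x1 AND NOT x2) AND NOT x3) AND x4))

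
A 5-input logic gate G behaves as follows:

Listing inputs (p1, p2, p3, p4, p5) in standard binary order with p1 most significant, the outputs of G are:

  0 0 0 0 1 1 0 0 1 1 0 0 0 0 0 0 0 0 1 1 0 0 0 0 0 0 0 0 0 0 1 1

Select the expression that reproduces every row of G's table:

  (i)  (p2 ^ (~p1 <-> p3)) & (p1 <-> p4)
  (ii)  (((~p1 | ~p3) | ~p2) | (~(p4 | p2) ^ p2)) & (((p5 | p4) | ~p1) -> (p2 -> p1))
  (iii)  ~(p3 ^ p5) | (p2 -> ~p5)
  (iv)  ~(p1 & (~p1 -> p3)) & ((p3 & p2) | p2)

i

(ii) disagrees with G on (0,0,0,0,0) (formula → 1, table → 0); rule it out.
(iii) disagrees with G on (0,0,0,0,0) (formula → 1, table → 0); rule it out.
(iv) disagrees with G on (0,0,1,0,0) (formula → 0, table → 1); rule it out.
That leaves (i). Evaluating it on every row reproduces the table of G exactly.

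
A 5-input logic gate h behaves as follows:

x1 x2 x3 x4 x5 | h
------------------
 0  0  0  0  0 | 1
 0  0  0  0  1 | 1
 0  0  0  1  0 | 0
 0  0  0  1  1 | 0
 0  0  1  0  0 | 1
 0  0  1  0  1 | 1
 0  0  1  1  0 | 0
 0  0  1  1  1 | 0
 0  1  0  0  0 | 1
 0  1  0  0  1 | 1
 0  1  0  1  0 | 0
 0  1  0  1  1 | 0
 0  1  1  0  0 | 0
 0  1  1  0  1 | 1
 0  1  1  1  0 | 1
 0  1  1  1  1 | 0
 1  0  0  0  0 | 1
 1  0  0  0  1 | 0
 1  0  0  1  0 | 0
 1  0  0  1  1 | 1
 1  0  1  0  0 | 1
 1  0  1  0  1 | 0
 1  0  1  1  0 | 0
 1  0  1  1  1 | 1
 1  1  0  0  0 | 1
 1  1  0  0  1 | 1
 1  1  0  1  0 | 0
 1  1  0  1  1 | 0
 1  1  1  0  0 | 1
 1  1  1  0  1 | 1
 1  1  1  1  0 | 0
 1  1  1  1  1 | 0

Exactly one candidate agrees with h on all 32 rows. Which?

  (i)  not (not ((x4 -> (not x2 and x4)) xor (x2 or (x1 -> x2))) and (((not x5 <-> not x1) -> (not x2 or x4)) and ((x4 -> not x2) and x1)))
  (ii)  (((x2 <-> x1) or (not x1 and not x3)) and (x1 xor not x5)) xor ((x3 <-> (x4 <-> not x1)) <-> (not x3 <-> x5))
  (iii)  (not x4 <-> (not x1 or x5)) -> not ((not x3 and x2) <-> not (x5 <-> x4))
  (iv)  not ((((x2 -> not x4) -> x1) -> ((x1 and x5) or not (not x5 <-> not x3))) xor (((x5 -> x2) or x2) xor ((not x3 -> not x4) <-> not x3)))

(i) disagrees with h on (0,0,0,1,0) (formula → 1, table → 0); rule it out.
(iii) disagrees with h on (0,0,0,0,0) (formula → 0, table → 1); rule it out.
(iv) disagrees with h on (0,0,0,0,0) (formula → 0, table → 1); rule it out.
That leaves (ii). Evaluating it on every row reproduces the table of h exactly.

ii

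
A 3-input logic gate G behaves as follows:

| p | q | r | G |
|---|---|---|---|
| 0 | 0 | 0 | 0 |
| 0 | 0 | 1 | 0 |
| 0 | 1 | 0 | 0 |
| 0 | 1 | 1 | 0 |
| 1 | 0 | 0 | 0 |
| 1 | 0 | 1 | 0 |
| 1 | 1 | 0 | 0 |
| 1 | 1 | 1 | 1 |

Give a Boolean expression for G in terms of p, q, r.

The output is 1 only when every input is 1 — the AND of all inputs.

G(p, q, r) = (p AND q) AND r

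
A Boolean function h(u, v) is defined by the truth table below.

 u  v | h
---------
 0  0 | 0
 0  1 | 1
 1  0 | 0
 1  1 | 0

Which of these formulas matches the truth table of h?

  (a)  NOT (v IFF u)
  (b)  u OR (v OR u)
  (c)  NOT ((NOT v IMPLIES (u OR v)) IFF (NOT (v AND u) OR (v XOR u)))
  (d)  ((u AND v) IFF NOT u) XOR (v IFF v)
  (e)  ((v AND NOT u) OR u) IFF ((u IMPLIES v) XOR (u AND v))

(a): at (1,0) it gives 1, but h = 0 — eliminated.
(b): at (1,0) it gives 1, but h = 0 — eliminated.
(c): at (0,0) it gives 1, but h = 0 — eliminated.
(d): at (0,0) it gives 1, but h = 0 — eliminated.
Only (e) survives; checking it on all 4 rows confirms it matches h.

e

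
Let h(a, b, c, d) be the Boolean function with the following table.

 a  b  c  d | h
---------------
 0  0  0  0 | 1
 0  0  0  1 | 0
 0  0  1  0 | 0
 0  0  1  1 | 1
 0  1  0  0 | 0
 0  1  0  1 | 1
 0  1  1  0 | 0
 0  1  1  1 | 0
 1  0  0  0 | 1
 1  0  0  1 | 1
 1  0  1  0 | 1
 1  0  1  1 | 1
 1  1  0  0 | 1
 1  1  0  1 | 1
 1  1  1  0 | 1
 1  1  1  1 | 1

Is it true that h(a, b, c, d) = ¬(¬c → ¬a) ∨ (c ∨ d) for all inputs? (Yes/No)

Check the formula against h row by row:
  a=0, b=0, c=0, d=0: formula gives 0, but h = 1 ✗
Row (0,0,0,0) is a counterexample, so the formula is not equivalent to h.

No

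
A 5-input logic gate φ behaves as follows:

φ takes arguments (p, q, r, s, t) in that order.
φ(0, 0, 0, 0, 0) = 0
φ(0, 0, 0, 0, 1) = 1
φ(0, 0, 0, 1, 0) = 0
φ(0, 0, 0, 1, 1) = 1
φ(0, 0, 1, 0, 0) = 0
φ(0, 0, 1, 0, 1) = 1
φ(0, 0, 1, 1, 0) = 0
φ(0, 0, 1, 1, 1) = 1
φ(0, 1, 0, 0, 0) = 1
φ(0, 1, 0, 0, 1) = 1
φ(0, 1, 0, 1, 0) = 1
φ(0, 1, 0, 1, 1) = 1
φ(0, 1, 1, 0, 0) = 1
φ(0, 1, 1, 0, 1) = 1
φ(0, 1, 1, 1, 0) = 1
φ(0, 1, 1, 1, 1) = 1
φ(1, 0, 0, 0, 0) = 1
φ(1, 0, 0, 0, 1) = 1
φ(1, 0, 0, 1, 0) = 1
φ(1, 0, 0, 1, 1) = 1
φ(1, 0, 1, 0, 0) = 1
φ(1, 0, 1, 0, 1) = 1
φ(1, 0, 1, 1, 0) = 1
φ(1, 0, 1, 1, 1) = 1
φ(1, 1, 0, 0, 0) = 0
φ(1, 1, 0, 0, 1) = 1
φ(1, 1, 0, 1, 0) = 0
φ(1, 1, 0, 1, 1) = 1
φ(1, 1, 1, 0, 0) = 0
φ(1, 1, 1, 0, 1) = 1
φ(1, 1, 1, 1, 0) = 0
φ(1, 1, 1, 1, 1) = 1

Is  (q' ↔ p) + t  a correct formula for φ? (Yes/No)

Check the formula against φ row by row:
  p=0, q=0, r=0, s=0, t=0: formula gives 0, φ = 0 ✓
  p=0, q=0, r=0, s=0, t=1: formula gives 1, φ = 1 ✓
  p=0, q=0, r=0, s=1, t=0: formula gives 0, φ = 0 ✓
  p=0, q=0, r=0, s=1, t=1: formula gives 1, φ = 1 ✓
  …and likewise for the remaining 28 rows.
No disagreement on any input; they are logically equivalent.

Yes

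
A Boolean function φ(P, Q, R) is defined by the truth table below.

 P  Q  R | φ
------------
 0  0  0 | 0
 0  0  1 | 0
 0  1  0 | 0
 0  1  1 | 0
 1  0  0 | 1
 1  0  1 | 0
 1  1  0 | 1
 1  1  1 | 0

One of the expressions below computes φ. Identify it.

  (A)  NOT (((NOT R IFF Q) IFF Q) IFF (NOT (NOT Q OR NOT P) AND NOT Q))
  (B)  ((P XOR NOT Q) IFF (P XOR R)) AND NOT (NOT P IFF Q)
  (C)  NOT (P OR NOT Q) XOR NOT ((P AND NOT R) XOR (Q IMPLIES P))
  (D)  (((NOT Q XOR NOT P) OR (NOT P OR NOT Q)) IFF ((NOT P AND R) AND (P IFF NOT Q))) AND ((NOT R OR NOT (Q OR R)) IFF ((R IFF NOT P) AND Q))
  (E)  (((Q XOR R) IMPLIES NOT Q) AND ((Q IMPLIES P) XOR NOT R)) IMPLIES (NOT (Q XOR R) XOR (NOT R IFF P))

(A) fails at (0,0,0): the formula yields 1, φ is 0.
(B) fails at (0,0,1): the formula yields 1, φ is 0.
(D) fails at (1,0,0): the formula yields 0, φ is 1.
(E) fails at (0,0,0): the formula yields 1, φ is 0.
(C) is the remaining candidate, and it agrees with φ on all 8 inputs.

C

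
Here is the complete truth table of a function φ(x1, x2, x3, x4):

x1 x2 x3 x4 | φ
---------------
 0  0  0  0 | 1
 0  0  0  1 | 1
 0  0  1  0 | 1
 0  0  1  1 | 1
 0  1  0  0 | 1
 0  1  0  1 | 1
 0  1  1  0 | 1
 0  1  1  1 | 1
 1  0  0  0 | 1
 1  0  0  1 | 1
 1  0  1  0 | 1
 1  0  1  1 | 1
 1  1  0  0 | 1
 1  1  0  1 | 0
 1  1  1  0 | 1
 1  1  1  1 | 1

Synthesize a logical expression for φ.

φ(x1, x2, x3, x4) = (((x1 · x2) · x3') · x4)'

Only row (1,1,0,1) gives 0. So φ is 1 everywhere except there — the complement of the minterm x1·x2·¬x3·x4.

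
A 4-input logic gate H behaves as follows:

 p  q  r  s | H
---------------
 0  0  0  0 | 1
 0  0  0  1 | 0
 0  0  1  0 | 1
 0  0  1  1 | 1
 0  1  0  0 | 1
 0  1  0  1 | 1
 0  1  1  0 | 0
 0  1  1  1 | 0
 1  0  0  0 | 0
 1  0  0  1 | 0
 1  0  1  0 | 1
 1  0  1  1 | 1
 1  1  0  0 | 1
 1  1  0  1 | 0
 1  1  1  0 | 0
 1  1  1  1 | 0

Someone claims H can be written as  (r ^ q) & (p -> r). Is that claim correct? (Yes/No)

No

Evaluate (r ^ q) & (p -> r) on each row and compare to H:
  p=0, q=0, r=0, s=0: formula gives 0, but H = 1 ✗
A single disagreement suffices: at (0,0,0,0) they differ, so the formula does not compute H.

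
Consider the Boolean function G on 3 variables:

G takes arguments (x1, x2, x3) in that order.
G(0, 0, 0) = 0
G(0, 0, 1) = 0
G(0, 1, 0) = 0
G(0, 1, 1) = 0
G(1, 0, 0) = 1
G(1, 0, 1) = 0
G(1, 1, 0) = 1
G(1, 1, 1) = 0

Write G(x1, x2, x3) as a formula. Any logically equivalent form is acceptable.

G(x1, x2, x3) = ((x1 & ~x2) & ~x3) | ((x1 & x2) & ~x3)

The 1-rows are (1,0,0), (1,1,0). Each contributes one minterm — x1·¬x2·¬x3; x1·x2·¬x3 — and their disjunction is a sum-of-products form of G.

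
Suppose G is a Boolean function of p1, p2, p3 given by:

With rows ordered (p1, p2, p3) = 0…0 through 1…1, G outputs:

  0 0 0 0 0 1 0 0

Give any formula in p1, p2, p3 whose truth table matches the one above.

G is 1 on exactly one input, (1,0,1), whose minterm is p1·¬p2·p3. So G is just that conjunction.

G(p1, p2, p3) = (p1 and not p2) and p3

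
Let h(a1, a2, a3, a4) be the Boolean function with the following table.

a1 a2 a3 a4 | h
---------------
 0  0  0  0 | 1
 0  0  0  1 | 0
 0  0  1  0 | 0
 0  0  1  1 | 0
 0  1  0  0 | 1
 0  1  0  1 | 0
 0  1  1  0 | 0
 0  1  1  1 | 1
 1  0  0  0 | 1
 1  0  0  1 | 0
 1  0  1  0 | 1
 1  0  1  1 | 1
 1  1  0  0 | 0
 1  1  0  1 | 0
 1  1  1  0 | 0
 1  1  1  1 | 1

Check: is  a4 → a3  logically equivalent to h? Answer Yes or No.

No

Evaluate a4 → a3 on each row and compare to h:
  a1=0, a2=0, a3=0, a4=0: formula gives 1, h = 1 ✓
  a1=0, a2=0, a3=0, a4=1: formula gives 0, h = 0 ✓
  a1=0, a2=0, a3=1, a4=0: formula gives 1, but h = 0 ✗
Since they disagree at (0,0,1,0), the expression is not a correct formula for h.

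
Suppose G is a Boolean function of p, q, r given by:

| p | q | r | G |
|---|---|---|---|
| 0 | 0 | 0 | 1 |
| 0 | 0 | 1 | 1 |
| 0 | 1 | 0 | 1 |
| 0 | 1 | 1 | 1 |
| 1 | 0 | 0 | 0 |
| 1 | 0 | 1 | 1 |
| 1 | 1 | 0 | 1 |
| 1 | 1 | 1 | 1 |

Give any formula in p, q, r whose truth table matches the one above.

Only row (1,0,0) gives 0. So G is 1 everywhere except there — the complement of the minterm p·¬q·¬r.

G(p, q, r) = ~((p & ~q) & ~r)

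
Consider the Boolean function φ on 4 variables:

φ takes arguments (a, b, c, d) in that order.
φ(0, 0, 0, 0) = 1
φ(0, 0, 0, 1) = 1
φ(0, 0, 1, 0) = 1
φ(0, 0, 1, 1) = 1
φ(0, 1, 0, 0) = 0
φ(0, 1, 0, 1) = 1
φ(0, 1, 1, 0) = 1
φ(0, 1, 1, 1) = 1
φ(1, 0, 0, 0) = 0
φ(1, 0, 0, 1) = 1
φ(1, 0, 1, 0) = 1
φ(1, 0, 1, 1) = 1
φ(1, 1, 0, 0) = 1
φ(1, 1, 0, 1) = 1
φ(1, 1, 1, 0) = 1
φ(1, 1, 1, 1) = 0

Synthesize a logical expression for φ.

φ is 0 on only 3 rows — (0,1,0,0), (1,0,0,0), (1,1,1,1). Writing each as a minterm (¬a·b·¬c·¬d, a·¬b·¬c·¬d, a·b·c·d) and OR-ing them characterizes exactly where φ=0, so φ is the negation of that disjunction.

φ(a, b, c, d) = NOT (((((NOT a AND b) AND NOT c) AND NOT d) OR (((a AND NOT b) AND NOT c) AND NOT d)) OR (((a AND b) AND c) AND d))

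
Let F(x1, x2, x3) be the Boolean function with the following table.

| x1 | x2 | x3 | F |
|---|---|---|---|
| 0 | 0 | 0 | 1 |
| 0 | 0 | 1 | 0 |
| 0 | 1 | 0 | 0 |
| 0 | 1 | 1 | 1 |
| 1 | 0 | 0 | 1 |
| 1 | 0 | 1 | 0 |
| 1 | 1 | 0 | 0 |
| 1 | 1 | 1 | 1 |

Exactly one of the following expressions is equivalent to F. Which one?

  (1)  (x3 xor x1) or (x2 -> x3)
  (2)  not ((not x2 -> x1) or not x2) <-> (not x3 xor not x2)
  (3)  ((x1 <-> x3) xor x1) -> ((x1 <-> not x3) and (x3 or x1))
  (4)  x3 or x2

2

(1) fails at (0,0,1): the formula yields 1, F is 0.
(3) fails at (0,0,0): the formula yields 0, F is 1.
(4) fails at (0,0,0): the formula yields 0, F is 1.
Only (2) survives; checking it on all 8 rows confirms it matches F.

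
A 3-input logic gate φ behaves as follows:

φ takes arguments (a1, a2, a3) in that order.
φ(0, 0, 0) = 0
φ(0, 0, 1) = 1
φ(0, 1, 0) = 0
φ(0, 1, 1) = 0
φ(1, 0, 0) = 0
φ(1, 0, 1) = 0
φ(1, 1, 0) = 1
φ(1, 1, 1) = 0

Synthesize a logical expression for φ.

The 1-rows are (0,0,1), (1,1,0). Each contributes one minterm — ¬a1·¬a2·a3; a1·a2·¬a3 — and their disjunction is a sum-of-products form of φ.

φ(a1, a2, a3) = ((¬a1 ∧ ¬a2) ∧ a3) ∨ ((a1 ∧ a2) ∧ ¬a3)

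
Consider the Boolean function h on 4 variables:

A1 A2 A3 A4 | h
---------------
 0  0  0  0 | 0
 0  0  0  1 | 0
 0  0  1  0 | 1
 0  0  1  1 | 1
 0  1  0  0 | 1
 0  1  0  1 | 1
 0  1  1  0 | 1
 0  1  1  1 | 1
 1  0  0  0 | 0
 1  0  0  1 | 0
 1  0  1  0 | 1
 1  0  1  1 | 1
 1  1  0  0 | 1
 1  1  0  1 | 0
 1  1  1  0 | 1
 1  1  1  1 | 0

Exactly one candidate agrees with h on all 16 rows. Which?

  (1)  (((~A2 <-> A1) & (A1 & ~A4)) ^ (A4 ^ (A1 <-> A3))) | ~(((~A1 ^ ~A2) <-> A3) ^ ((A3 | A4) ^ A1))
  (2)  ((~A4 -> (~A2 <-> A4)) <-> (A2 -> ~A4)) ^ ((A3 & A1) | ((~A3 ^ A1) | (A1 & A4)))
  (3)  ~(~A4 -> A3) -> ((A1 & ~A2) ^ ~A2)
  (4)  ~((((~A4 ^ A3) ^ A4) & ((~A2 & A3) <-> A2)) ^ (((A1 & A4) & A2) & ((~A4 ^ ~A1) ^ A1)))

(1) fails at (0,0,0,0): the formula yields 1, h is 0.
(2) fails at (0,0,0,0): the formula yields 1, h is 0.
(3) fails at (0,0,0,0): the formula yields 1, h is 0.
That leaves (4). Evaluating it on every row reproduces the table of h exactly.

4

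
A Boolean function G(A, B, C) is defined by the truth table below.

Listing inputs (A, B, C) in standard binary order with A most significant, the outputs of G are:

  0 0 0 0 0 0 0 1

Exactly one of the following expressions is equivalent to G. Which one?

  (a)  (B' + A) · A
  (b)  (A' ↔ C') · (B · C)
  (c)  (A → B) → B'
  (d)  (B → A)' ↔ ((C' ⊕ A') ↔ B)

(a): at (1,0,0) it gives 1, but G = 0 — eliminated.
(c): at (0,0,0) it gives 1, but G = 0 — eliminated.
(d): at (0,0,1) it gives 1, but G = 0 — eliminated.
Only (b) survives; checking it on all 8 rows confirms it matches G.

b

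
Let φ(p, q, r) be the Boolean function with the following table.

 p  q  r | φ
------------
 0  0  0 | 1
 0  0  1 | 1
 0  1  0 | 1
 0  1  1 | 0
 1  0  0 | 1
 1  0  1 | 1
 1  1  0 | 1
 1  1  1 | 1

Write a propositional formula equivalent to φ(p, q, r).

Only row (0,1,1) gives 0. So φ is 1 everywhere except there — the complement of the minterm ¬p·q·r.

φ(p, q, r) = ¬((¬p ∧ q) ∧ r)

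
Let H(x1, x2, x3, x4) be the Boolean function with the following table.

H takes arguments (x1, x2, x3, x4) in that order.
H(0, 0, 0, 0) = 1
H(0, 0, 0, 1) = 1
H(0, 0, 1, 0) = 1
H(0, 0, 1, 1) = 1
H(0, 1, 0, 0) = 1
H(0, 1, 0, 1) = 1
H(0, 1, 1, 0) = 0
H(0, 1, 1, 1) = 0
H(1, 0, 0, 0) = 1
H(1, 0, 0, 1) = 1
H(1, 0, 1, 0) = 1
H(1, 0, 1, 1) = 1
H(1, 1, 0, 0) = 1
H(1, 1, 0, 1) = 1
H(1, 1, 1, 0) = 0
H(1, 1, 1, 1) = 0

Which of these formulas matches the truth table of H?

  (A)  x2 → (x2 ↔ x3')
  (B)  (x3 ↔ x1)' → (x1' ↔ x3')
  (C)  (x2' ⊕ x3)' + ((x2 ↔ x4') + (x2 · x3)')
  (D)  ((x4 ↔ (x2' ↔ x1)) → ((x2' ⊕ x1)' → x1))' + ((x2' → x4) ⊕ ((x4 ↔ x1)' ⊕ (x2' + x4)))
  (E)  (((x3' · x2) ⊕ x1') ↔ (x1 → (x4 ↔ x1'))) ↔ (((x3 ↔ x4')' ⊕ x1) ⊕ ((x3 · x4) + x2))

(B): at (0,0,1,0) it gives 0, but H = 1 — eliminated.
(C): at (0,1,1,0) it gives 1, but H = 0 — eliminated.
(D): at (0,1,1,0) it gives 1, but H = 0 — eliminated.
(E): at (0,0,0,1) it gives 0, but H = 1 — eliminated.
That leaves (A). Evaluating it on every row reproduces the table of H exactly.

A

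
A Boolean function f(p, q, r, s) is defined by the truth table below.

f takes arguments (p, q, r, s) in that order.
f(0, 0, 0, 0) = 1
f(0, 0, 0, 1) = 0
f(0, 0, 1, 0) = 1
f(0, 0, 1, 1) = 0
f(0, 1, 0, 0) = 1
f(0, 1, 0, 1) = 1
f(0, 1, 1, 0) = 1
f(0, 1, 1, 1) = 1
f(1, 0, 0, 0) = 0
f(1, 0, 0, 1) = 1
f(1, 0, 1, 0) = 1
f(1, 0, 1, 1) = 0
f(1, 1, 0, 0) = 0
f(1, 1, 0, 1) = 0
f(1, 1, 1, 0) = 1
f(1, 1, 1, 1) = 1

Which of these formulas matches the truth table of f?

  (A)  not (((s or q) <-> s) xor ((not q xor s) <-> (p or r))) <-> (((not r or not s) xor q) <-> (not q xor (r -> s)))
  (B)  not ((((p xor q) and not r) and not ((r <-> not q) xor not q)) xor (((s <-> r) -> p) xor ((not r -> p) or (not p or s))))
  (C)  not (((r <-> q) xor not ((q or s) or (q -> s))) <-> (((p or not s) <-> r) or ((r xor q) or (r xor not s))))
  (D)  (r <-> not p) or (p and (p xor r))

(B): at (0,0,0,0) it gives 0, but f = 1 — eliminated.
(C): at (0,0,0,0) it gives 0, but f = 1 — eliminated.
(D): at (0,0,0,0) it gives 0, but f = 1 — eliminated.
Only (A) survives; checking it on all 16 rows confirms it matches f.

A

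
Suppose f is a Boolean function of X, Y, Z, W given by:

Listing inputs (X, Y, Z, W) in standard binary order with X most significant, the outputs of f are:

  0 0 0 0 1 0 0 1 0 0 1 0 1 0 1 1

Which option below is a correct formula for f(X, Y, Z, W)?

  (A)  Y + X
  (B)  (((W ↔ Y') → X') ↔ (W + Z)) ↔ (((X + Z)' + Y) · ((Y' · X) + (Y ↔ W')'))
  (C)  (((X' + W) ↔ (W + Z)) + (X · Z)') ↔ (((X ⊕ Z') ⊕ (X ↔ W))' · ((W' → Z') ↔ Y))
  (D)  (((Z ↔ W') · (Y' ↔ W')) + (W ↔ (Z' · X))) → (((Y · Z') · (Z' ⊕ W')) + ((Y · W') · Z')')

(A): at (0,1,0,1) it gives 1, but f = 0 — eliminated.
(B): at (0,1,0,1) it gives 1, but f = 0 — eliminated.
(D): at (0,0,0,0) it gives 1, but f = 0 — eliminated.
(C) is the remaining candidate, and it agrees with f on all 16 inputs.

C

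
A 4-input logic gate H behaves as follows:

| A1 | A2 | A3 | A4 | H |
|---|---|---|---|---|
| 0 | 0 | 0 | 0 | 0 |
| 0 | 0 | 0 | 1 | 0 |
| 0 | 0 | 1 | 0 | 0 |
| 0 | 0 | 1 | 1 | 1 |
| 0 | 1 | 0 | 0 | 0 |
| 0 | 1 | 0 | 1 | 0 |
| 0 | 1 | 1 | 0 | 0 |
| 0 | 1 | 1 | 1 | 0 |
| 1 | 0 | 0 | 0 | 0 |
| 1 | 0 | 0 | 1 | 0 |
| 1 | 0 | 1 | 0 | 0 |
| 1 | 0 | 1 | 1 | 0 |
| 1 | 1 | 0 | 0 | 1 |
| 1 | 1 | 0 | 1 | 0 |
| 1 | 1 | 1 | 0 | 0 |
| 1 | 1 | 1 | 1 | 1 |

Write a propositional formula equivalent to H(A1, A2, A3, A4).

The 1-rows are (0,0,1,1), (1,1,0,0), (1,1,1,1). Each contributes one minterm — ¬A1·¬A2·A3·A4; A1·A2·¬A3·¬A4; A1·A2·A3·A4 — and their disjunction is a sum-of-products form of H.

H(A1, A2, A3, A4) = ((((not A1 and not A2) and A3) and A4) or (((A1 and A2) and not A3) and not A4)) or (((A1 and A2) and A3) and A4)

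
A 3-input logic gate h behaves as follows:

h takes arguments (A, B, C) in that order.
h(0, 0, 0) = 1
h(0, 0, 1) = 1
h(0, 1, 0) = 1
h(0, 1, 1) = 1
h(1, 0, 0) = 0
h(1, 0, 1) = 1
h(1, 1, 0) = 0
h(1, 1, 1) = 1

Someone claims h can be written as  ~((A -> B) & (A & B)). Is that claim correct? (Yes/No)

Evaluate ~((A -> B) & (A & B)) on each row and compare to h:
  A=0, B=0, C=0: formula gives 1, h = 1 ✓
  A=0, B=0, C=1: formula gives 1, h = 1 ✓
  A=0, B=1, C=0: formula gives 1, h = 1 ✓
  A=0, B=1, C=1: formula gives 1, h = 1 ✓
  A=1, B=0, C=0: formula gives 1, but h = 0 ✗
Row (1,0,0) is a counterexample, so the formula is not equivalent to h.

No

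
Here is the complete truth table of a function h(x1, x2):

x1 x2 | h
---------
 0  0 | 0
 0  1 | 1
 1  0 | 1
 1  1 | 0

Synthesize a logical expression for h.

The output is 1 exactly when an odd number of inputs are 1 — the 2-way XOR (parity).

h(x1, x2) = x1 XOR x2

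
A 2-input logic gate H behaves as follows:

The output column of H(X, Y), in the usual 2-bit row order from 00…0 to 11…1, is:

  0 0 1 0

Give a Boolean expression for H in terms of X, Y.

H(X, Y) = X AND NOT Y

1 only at (1,0): X AND NOT Y.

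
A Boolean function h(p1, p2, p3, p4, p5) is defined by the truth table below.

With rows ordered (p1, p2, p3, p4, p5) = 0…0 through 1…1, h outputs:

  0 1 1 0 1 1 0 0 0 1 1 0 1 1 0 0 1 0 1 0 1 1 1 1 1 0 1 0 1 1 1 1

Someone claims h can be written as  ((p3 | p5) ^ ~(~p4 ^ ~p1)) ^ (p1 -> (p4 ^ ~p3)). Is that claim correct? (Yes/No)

Yes

Check the formula against h row by row:
  p1=0, p2=0, p3=0, p4=0, p5=0: formula gives 0, h = 0 ✓
  p1=0, p2=0, p3=0, p4=0, p5=1: formula gives 1, h = 1 ✓
  p1=0, p2=0, p3=0, p4=1, p5=0: formula gives 1, h = 1 ✓
  p1=0, p2=0, p3=0, p4=1, p5=1: formula gives 0, h = 0 ✓
  … (the remaining 28 rows also agree.)
No disagreement on any input; they are logically equivalent.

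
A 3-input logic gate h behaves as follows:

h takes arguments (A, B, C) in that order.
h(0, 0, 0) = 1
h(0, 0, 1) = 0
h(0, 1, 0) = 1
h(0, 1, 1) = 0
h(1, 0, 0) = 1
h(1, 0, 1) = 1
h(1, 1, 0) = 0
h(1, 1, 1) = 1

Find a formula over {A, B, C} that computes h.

h is 0 on only 3 rows — (0,0,1), (0,1,1), (1,1,0). Writing each as a minterm (¬A·¬B·C, ¬A·B·C, A·B·¬C) and OR-ing them characterizes exactly where h=0, so h is the negation of that disjunction.

h(A, B, C) = ((((A' · B') · C) + ((A' · B) · C)) + ((A · B) · C'))'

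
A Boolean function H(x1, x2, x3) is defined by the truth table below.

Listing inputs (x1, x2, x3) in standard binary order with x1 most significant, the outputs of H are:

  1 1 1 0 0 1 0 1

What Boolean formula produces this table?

The 0-rows are (0,1,1), (1,0,0), (1,1,0). Take each as a conjunction (¬x1·x2·x3, x1·¬x2·¬x3, x1·x2·¬x3), form their disjunction, and complement — that gives a formula that is 1 everywhere H is.

H(x1, x2, x3) = ~((((~x1 & x2) & x3) | ((x1 & ~x2) & ~x3)) | ((x1 & x2) & ~x3))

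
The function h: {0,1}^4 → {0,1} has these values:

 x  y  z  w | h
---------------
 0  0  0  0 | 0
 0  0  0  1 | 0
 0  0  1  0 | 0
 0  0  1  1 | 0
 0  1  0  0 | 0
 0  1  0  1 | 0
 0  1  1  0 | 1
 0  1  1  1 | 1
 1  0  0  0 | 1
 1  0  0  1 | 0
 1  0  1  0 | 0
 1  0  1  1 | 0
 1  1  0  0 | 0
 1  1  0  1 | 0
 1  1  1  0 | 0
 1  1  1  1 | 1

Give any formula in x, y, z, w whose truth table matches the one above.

Collect the rows where h=1 — (0,1,1,0), (0,1,1,1), (1,0,0,0), (1,1,1,1) — and write one minterm per row: ¬x·y·z·¬w, ¬x·y·z·w, x·¬y·¬z·¬w, x·y·z·w. Their union (logical OR) reproduces the table exactly.

h(x, y, z, w) = (((((NOT x AND y) AND z) AND NOT w) OR (((NOT x AND y) AND z) AND w)) OR (((x AND NOT y) AND NOT z) AND NOT w)) OR (((x AND y) AND z) AND w)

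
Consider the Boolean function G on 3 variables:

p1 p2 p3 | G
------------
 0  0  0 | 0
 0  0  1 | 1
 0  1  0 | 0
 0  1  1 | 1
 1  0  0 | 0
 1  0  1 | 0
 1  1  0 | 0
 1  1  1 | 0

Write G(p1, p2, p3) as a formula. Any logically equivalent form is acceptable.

The 1-rows are (0,0,1), (0,1,1). Each contributes one minterm — ¬p1·¬p2·p3; ¬p1·p2·p3 — and their disjunction is a sum-of-products form of G.

G(p1, p2, p3) = ((p1' · p2') · p3) + ((p1' · p2) · p3)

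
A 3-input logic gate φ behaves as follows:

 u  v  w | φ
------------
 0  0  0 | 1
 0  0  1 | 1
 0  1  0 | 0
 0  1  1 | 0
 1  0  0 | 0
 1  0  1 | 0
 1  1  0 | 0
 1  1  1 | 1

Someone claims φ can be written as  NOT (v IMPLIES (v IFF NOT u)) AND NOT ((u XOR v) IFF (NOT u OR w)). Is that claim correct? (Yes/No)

No

Test each input against both φ and the formula:
  u=0, v=0, w=0: formula gives 0, but φ = 1 ✗
Since they disagree at (0,0,0), the expression is not a correct formula for φ.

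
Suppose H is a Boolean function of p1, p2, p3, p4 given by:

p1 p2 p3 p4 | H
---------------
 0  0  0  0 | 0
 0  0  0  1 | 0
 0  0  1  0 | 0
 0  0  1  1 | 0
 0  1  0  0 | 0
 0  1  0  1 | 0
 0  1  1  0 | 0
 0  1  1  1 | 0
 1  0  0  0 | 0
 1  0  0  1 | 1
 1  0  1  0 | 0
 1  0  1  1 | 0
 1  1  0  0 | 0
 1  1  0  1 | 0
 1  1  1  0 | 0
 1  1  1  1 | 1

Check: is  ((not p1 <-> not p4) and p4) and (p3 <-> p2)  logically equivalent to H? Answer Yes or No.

Yes

Test each input against both H and the formula:
  p1=0, p2=0, p3=0, p4=0: formula gives 0, H = 0 ✓
  p1=0, p2=0, p3=0, p4=1: formula gives 0, H = 0 ✓
  p1=0, p2=0, p3=1, p4=0: formula gives 0, H = 0 ✓
  p1=0, p2=0, p3=1, p4=1: formula gives 0, H = 0 ✓
  …and likewise for the remaining 12 rows.
Every row agrees, so the formula is equivalent.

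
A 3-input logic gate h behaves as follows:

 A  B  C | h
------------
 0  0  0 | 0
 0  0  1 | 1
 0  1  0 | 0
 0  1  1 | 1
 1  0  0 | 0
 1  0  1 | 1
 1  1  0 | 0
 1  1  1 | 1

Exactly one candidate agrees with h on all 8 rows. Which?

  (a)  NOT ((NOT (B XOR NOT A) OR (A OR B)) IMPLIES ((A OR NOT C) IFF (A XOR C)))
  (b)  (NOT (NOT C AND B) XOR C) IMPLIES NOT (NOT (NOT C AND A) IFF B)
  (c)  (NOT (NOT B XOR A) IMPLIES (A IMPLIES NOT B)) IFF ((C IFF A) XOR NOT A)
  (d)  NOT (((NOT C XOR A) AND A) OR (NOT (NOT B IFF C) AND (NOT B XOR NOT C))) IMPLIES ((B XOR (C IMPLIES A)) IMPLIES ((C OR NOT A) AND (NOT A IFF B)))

c

(a) fails at (0,0,1): the formula yields 0, h is 1.
(b) fails at (0,0,0): the formula yields 1, h is 0.
(d) fails at (0,1,0): the formula yields 1, h is 0.
That leaves (c). Evaluating it on every row reproduces the table of h exactly.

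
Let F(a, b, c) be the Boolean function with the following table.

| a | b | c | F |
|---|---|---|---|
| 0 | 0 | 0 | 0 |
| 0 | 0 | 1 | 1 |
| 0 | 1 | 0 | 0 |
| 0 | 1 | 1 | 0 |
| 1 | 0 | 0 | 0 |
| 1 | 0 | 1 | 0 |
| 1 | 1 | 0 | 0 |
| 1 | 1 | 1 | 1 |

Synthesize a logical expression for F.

F(a, b, c) = ((~a & ~b) & c) | ((a & b) & c)

Collect the rows where F=1 — (0,0,1), (1,1,1) — and write one minterm per row: ¬a·¬b·c, a·b·c. Their union (logical OR) reproduces the table exactly.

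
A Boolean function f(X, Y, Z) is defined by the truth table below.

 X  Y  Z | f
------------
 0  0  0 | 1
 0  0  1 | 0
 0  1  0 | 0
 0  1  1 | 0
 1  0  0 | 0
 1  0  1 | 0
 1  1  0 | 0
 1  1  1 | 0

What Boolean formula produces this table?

f(X, Y, Z) = NOT ((X OR Y) OR Z)

The output is 1 only when every input is 0 — NOR of all inputs.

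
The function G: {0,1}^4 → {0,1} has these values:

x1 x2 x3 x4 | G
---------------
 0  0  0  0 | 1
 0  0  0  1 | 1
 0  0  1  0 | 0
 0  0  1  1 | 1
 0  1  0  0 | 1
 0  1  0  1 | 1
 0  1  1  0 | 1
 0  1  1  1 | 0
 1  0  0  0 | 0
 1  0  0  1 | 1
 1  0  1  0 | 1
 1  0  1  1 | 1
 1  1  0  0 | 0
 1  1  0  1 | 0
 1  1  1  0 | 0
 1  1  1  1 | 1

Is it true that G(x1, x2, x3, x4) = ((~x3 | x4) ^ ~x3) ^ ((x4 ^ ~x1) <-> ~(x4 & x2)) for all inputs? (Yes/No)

Test each input against both G and the formula:
  x1=0, x2=0, x3=0, x4=0: formula gives 1, G = 1 ✓
  x1=0, x2=0, x3=0, x4=1: formula gives 0, but G = 1 ✗
A single disagreement suffices: at (0,0,0,1) they differ, so the formula does not compute G.

No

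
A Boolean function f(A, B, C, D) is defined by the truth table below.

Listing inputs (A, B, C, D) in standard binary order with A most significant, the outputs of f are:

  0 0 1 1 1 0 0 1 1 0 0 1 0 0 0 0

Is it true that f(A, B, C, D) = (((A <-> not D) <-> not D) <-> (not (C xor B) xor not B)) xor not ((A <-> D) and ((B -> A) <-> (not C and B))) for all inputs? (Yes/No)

Evaluate (((A <-> not D) <-> not D) <-> (not (C xor B) xor not B)) xor not ((A <-> D) and ((B -> A) <-> (not C and B))) on each row and compare to f:
  A=0, B=0, C=0, D=0: formula gives 0, f = 0 ✓
  A=0, B=0, C=0, D=1: formula gives 0, f = 0 ✓
  A=0, B=0, C=1, D=0: formula gives 1, f = 1 ✓
  A=0, B=0, C=1, D=1: formula gives 1, f = 1 ✓
  A=0, B=1, C=0, D=0: formula gives 0, but f = 1 ✗
Row (0,1,0,0) is a counterexample, so the formula is not equivalent to f.

No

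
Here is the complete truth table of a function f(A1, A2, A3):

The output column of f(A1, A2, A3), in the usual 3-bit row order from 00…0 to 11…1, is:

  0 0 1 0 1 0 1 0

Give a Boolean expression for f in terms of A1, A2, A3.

f(A1, A2, A3) = (((~A1 & A2) & ~A3) | ((A1 & ~A2) & ~A3)) | ((A1 & A2) & ~A3)

f=1 on 3 inputs: (0,1,0), (1,0,0), (1,1,0). Reading each as a conjunction of literals (¬A1·A2·¬A3, A1·¬A2·¬A3, A1·A2·¬A3) and taking the OR gives the canonical DNF.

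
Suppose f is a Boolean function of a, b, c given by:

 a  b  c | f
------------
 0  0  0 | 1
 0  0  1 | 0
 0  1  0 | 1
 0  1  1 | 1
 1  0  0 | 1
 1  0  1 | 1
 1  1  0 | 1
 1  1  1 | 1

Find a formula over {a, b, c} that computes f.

f is 0 on exactly one input, (0,0,1), whose minterm is ¬a·¬b·c. So f is the negation of that single conjunction.

f(a, b, c) = not ((not a and not b) and c)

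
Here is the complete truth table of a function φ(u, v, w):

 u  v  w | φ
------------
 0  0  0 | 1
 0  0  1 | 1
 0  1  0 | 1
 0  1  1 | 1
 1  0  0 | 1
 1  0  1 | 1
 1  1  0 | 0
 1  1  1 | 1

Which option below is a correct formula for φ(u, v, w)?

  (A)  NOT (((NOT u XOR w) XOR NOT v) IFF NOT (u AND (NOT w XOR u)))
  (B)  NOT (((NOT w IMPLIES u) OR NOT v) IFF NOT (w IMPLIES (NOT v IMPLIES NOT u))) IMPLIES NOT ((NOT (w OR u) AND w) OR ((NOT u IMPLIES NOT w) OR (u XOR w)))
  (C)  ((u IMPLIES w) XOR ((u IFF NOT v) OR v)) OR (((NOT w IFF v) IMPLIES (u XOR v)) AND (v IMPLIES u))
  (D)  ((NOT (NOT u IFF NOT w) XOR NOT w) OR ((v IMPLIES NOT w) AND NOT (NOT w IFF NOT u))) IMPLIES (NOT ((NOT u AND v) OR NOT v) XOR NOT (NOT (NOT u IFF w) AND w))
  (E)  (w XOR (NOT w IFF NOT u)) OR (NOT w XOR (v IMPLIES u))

D

(A) disagrees with φ on (0,0,1) (formula → 0, table → 1); rule it out.
(B) disagrees with φ on (0,0,0) (formula → 0, table → 1); rule it out.
(C) disagrees with φ on (0,1,0) (formula → 0, table → 1); rule it out.
(E) disagrees with φ on (1,0,0) (formula → 0, table → 1); rule it out.
That leaves (D). Evaluating it on every row reproduces the table of φ exactly.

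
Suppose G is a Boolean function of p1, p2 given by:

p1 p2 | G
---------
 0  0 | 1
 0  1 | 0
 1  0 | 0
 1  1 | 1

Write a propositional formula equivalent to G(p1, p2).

The output is 1 exactly when an even number of inputs are 1 — the complement of 2-way XOR.

G(p1, p2) = not (p1 xor p2)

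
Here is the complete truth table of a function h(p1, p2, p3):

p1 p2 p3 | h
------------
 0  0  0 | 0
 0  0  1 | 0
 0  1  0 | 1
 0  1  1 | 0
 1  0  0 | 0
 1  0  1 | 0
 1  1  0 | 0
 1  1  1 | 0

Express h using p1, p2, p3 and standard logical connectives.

Only row (0,1,0) gives 1. That row's minterm ¬p1·p2·¬p3 is h directly.

h(p1, p2, p3) = (NOT p1 AND p2) AND NOT p3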